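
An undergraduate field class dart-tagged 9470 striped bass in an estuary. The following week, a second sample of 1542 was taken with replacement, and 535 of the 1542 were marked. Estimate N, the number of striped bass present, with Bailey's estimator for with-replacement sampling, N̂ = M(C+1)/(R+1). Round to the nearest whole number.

N ≈ 27,262

N̂ = 9470·(1542+1)/(535+1) = 9470·1543/536 = 14612210/536 ≈ 27261.6 → 27262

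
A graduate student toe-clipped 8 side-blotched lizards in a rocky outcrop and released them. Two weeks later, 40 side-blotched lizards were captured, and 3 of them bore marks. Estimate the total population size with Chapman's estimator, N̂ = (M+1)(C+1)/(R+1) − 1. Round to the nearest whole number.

N̂ = (8+1)(40+1)/(3+1) − 1 = 9·41/4 − 1
= 369/4 − 1 ≈ 92.2 − 1 ≈ 91.2 → 91

N ≈ 91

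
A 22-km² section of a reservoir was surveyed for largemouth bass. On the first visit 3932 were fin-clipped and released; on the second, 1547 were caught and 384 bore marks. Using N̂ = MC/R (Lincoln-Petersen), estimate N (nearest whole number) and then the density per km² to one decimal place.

N̂ = 3932·1547/384 = 6082804/384 ≈ 15840.6 → 15841
Density = N̂ / area = 15841 / 22 ≈ 720.045 → 720.0 per km²

density ≈ 720.0 largemouth bass per km²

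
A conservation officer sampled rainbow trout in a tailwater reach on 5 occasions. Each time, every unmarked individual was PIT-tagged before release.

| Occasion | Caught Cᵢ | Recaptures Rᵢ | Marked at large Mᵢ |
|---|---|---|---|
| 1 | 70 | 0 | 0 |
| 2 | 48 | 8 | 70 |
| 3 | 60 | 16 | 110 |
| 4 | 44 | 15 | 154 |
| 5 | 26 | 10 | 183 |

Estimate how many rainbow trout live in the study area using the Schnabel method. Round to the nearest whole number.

N ≈ 439

Σ MᵢCᵢ = 0·70 + 70·48 + 110·60 + 154·44 + 183·26 = 0 + 3360 + 6600 + 6776 + 4758 = 21494
Σ Rᵢ = 0 + 8 + 16 + 15 + 10 = 49
N̂ = 21494 / 49 ≈ 438.7 → 439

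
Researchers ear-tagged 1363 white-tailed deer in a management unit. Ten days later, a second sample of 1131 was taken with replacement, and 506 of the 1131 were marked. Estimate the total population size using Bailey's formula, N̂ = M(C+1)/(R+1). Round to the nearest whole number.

N̂ = 1363·(1131+1)/(506+1) = 1363·1132/507 = 1542916/507 ≈ 3043.2 → 3043

N ≈ 3043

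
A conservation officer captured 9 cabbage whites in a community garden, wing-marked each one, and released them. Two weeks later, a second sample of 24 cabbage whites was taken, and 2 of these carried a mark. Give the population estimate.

Lincoln-Petersen assumes M/N = R/C, so N = M·C / R.
N = (9 × 24) / 2 = 216 / 2 = 108

N = 108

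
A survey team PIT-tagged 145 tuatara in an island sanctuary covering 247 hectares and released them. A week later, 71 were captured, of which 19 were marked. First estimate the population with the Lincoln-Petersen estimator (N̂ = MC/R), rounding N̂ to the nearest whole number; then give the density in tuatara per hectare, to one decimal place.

density ≈ 2.2 tuatara per hectare

N̂ = 145·71/19 = 10295/19 ≈ 541.8 → 542
Density = N̂ / area = 542 / 247 ≈ 2.19 → 2.2 per hectare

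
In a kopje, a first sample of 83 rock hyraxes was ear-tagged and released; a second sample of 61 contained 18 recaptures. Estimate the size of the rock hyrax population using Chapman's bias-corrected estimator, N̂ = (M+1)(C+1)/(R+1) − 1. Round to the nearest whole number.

N ≈ 273

N̂ = (83+1)(61+1)/(18+1) − 1 = 84·62/19 − 1
= 5208/19 − 1 ≈ 274.1 − 1 ≈ 273.1 → 273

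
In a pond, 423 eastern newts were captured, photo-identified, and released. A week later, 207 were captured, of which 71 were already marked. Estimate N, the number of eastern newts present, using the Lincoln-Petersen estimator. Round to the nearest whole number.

Lincoln-Petersen assumes M/N = R/C, so N = M·C / R.
N = (423 × 207) / 71 = 87561 / 71 ≈ 1233.3 → 1233

N ≈ 1233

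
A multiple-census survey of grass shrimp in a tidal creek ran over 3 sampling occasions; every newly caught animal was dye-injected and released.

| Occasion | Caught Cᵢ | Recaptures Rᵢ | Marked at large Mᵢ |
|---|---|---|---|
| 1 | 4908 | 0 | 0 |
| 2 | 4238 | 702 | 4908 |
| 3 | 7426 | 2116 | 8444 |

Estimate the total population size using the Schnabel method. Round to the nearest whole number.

Σ MᵢCᵢ = 0·4908 + 4908·4238 + 8444·7426 = 0 + 20800104 + 62705144 = 83505248
Σ Rᵢ = 0 + 702 + 2116 = 2818
N̂ = 83505248 / 2818 ≈ 29632.8 → 29633

N ≈ 29,633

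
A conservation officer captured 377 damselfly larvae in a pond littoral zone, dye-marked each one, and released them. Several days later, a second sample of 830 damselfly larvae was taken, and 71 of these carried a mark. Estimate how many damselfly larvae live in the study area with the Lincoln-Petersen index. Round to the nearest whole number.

If marked individuals mix randomly, R/C ≈ M/N, giving N ≈ M·C/R.
N = (377 × 830) / 71 = 312910 / 71 ≈ 4407.2 → 4407

N ≈ 4407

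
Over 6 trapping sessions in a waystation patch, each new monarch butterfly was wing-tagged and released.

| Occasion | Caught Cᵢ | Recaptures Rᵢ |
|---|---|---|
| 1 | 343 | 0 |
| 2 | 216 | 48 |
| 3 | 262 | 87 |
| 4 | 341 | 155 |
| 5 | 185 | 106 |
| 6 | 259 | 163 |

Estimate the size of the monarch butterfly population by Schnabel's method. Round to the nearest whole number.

Marked at large before each occasion: Mᵢ = Σⱼ<ᵢ (Cⱼ − Rⱼ) → M1=0, M2=343, M3=511, M4=686, M5=872, M6=951
Σ MᵢCᵢ = 0·343 + 343·216 + 511·262 + 686·341 + 872·185 + 951·259 = 0 + 74088 + 133882 + 233926 + 161320 + 246309 = 849525
Σ Rᵢ = 0 + 48 + 87 + 155 + 106 + 163 = 559
N̂ = 849525 / 559 ≈ 1519.7 → 1520

N ≈ 1520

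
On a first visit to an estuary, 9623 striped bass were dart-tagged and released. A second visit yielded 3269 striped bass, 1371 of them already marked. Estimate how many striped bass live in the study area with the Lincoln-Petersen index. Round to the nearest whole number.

N ≈ 22,945

The marked fraction in the recapture sample should equal the marked fraction in the population: 1371/3269 = 9623/N.
N = (9623 × 3269) / 1371 = 31457587 / 1371 ≈ 22945.0 → 22945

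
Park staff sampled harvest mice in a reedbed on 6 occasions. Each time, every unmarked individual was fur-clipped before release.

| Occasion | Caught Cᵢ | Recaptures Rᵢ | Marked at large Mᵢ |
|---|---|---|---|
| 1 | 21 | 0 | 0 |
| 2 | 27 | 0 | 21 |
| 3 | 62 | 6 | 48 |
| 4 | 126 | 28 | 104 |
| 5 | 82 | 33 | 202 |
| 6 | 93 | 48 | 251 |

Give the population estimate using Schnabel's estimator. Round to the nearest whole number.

Σ MᵢCᵢ = 0·21 + 21·27 + 48·62 + 104·126 + 202·82 + 251·93 = 0 + 567 + 2976 + 13104 + 16564 + 23343 = 56554
Σ Rᵢ = 0 + 0 + 6 + 28 + 33 + 48 = 115
N̂ = 56554 / 115 ≈ 491.8 → 492

N ≈ 492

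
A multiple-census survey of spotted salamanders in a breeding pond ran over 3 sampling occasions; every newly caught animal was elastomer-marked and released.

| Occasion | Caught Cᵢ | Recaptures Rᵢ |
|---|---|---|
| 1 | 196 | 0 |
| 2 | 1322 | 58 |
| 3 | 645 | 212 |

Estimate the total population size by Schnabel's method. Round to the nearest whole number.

Marked at large before each occasion: Mᵢ = Σⱼ<ᵢ (Cⱼ − Rⱼ) → M1=0, M2=196, M3=1460
Σ MᵢCᵢ = 0·196 + 196·1322 + 1460·645 = 0 + 259112 + 941700 = 1200812
Σ Rᵢ = 0 + 58 + 212 = 270
N̂ = 1200812 / 270 ≈ 4447.45 → 4447

N ≈ 4447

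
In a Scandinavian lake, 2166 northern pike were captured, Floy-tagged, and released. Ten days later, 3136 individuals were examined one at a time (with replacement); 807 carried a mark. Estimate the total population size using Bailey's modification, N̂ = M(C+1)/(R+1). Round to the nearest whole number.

N̂ = 2166·(3136+1)/(807+1) = 2166·3137/808 = 6794742/808 ≈ 8409.3 → 8409

N ≈ 8409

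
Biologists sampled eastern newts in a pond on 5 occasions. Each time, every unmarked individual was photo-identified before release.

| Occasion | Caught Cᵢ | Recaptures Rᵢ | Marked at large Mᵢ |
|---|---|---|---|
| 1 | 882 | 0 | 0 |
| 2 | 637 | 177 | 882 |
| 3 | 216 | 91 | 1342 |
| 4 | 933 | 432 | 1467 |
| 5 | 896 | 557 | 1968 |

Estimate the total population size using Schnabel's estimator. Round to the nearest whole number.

Σ MᵢCᵢ = 0·882 + 882·637 + 1342·216 + 1467·933 + 1968·896 = 0 + 561834 + 289872 + 1368711 + 1763328 = 3983745
Σ Rᵢ = 0 + 177 + 91 + 432 + 557 = 1257
N̂ = 3983745 / 1257 ≈ 3169.2 → 3169

N ≈ 3169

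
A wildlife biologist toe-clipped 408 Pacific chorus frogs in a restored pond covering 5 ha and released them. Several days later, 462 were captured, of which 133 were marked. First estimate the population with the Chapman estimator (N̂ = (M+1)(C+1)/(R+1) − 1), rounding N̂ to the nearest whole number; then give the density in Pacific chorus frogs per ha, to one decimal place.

N̂ = 409·463/134 − 1 = 189367/134 − 1 ≈ 1412.2 → 1412
Density = N̂ / area = 1412 / 5 ≈ 282.40 → 282.4 per ha

density ≈ 282.4 Pacific chorus frogs per ha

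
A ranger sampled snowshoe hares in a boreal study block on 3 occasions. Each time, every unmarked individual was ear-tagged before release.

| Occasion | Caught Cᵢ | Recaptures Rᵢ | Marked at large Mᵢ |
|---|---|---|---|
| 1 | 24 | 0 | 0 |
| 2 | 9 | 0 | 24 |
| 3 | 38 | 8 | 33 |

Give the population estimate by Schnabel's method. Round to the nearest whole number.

Σ MᵢCᵢ = 0·24 + 24·9 + 33·38 = 0 + 216 + 1254 = 1470
Σ Rᵢ = 0 + 0 + 8 = 8
N̂ = 1470 / 8 ≈ 183.8 → 184

N ≈ 184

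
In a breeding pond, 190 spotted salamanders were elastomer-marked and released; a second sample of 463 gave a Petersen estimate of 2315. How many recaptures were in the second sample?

R = 38

From N = M·C/R: R = M·C / N = 190·463 / 2315 = 87970 / 2315 = 38.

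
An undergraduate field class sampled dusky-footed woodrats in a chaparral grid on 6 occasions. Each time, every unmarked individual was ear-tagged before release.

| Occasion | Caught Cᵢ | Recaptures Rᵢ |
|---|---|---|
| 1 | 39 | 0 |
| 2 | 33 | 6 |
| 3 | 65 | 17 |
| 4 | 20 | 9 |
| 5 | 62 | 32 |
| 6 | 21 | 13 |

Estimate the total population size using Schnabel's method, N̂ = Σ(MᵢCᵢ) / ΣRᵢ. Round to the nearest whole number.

N ≈ 245

Marked at large before each occasion: Mᵢ = Σⱼ<ᵢ (Cⱼ − Rⱼ) → M1=0, M2=39, M3=66, M4=114, M5=125, M6=155
Σ MᵢCᵢ = 0·39 + 39·33 + 66·65 + 114·20 + 125·62 + 155·21 = 0 + 1287 + 4290 + 2280 + 7750 + 3255 = 18862
Σ Rᵢ = 0 + 6 + 17 + 9 + 32 + 13 = 77
N̂ = 18862 / 77 ≈ 245.0 → 245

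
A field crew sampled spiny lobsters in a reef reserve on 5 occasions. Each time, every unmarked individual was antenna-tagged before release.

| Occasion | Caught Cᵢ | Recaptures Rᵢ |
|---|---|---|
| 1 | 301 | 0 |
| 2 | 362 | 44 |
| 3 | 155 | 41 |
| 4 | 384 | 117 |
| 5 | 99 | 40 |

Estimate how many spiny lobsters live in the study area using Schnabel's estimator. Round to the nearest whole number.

N ≈ 2419

Marked at large before each occasion: Mᵢ = Σⱼ<ᵢ (Cⱼ − Rⱼ) → M1=0, M2=301, M3=619, M4=733, M5=1000
Σ MᵢCᵢ = 0·301 + 301·362 + 619·155 + 733·384 + 1000·99 = 0 + 108962 + 95945 + 281472 + 99000 = 585379
Σ Rᵢ = 0 + 44 + 41 + 117 + 40 = 242
N̂ = 585379 / 242 ≈ 2418.9 → 2419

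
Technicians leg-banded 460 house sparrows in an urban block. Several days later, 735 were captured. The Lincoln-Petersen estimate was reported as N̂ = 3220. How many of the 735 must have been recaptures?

From N = M·C/R: R = M·C / N = 460·735 / 3220 = 338100 / 3220 = 105.

R = 105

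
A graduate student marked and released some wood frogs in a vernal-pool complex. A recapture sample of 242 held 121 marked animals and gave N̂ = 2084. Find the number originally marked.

From N = M·C/R: M = N·R / C = 2084·121 / 242 = 252164 / 242 = 1042.

M = 1042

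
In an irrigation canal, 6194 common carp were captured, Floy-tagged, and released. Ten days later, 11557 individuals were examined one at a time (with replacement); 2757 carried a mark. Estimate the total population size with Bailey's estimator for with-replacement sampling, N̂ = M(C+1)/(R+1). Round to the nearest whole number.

N̂ = 6194·(11557+1)/(2757+1) = 6194·11558/2758 = 71590252/2758 ≈ 25957.3 → 25957

N ≈ 25,957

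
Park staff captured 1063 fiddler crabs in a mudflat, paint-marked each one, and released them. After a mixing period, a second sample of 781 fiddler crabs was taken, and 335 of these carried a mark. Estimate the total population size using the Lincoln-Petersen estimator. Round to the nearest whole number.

N ≈ 2478

N = (1063 × 781) / 335 = 830203 / 335 ≈ 2478.2 → 2478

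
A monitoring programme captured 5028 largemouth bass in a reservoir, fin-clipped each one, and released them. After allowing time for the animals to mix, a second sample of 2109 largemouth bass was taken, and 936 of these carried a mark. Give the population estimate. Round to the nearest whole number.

Lincoln-Petersen assumes M/N = R/C, so N = M·C / R.
N = (5028 × 2109) / 936 = 10604052 / 936 ≈ 11329.1 → 11329

N ≈ 11,329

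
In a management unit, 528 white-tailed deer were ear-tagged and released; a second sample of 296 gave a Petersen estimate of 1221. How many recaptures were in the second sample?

R = 128

From N = M·C/R: R = M·C / N = 528·296 / 1221 = 156288 / 1221 = 128.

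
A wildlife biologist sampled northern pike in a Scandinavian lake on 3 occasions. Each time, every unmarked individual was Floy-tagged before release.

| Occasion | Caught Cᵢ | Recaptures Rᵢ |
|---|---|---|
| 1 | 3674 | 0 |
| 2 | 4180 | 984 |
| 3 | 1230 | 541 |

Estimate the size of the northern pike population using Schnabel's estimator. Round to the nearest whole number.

Marked at large before each occasion: Mᵢ = Σⱼ<ᵢ (Cⱼ − Rⱼ) → M1=0, M2=3674, M3=6870
Σ MᵢCᵢ = 0·3674 + 3674·4180 + 6870·1230 = 0 + 15357320 + 8450100 = 23807420
Σ Rᵢ = 0 + 984 + 541 = 1525
N̂ = 23807420 / 1525 ≈ 15611.4 → 15611

N ≈ 15,611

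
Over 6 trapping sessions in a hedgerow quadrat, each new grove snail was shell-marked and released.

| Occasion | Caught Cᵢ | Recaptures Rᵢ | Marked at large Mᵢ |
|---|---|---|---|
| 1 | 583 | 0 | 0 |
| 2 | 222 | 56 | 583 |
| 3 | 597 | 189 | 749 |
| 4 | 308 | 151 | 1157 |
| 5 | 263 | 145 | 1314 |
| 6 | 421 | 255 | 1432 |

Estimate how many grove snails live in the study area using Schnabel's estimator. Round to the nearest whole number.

N ≈ 2364

Σ MᵢCᵢ = 0·583 + 583·222 + 749·597 + 1157·308 + 1314·263 + 1432·421 = 0 + 129426 + 447153 + 356356 + 345582 + 602872 = 1881389
Σ Rᵢ = 0 + 56 + 189 + 151 + 145 + 255 = 796
N̂ = 1881389 / 796 ≈ 2363.6 → 2364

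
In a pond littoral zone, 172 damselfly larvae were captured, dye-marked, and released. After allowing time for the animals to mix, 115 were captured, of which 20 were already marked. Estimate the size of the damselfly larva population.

N = 989

N = (172 × 115) / 20 = 19780 / 20 = 989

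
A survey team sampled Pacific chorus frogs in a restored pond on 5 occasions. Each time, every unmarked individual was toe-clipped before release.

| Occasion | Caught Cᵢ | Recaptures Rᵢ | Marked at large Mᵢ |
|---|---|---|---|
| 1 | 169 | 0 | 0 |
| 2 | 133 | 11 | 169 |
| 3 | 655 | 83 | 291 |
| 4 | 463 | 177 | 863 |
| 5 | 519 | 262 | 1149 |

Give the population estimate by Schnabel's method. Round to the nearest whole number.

N ≈ 2268

Σ MᵢCᵢ = 0·169 + 169·133 + 291·655 + 863·463 + 1149·519 = 0 + 22477 + 190605 + 399569 + 596331 = 1208982
Σ Rᵢ = 0 + 11 + 83 + 177 + 262 = 533
N̂ = 1208982 / 533 ≈ 2268.3 → 2268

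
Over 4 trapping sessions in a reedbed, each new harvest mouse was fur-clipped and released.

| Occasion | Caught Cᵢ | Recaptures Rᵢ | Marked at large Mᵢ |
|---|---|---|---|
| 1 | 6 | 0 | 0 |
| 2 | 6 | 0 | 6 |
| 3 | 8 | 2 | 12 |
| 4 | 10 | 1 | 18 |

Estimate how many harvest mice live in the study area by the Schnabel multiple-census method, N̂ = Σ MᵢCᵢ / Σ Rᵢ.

Σ MᵢCᵢ = 0·6 + 6·6 + 12·8 + 18·10 = 0 + 36 + 96 + 180 = 312
Σ Rᵢ = 0 + 0 + 2 + 1 = 3
N̂ = 312 / 3 = 104

N = 104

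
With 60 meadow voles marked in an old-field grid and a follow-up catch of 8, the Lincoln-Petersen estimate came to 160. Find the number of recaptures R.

From N = M·C/R: R = M·C / N = 60·8 / 160 = 480 / 160 = 3.

R = 3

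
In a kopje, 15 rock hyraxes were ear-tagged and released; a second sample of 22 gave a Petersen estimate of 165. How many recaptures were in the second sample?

From N = M·C/R: R = M·C / N = 15·22 / 165 = 330 / 165 = 2.

R = 2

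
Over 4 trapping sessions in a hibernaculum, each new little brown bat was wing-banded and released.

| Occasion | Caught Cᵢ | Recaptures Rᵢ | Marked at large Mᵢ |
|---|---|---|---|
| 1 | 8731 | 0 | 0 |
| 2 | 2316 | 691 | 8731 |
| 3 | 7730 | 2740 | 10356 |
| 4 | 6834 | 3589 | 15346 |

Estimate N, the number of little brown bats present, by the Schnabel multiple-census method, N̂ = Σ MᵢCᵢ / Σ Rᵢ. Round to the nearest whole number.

Σ MᵢCᵢ = 0·8731 + 8731·2316 + 10356·7730 + 15346·6834 = 0 + 20220996 + 80051880 + 104874564 = 205147440
Σ Rᵢ = 0 + 691 + 2740 + 3589 = 7020
N̂ = 205147440 / 7020 ≈ 29223.3 → 29223

N ≈ 29,223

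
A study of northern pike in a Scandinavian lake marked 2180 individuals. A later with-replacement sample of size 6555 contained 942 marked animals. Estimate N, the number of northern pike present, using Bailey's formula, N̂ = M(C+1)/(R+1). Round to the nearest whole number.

N̂ = 2180·(6555+1)/(942+1) = 2180·6556/943 = 14292080/943 ≈ 15156.0 → 15156

N ≈ 15,156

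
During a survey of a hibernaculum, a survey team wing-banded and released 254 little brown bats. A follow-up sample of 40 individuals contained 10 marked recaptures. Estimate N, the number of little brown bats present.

Lincoln-Petersen assumes M/N = R/C, so N = M·C / R.
N = (254 × 40) / 10 = 10160 / 10 = 1016

N = 1016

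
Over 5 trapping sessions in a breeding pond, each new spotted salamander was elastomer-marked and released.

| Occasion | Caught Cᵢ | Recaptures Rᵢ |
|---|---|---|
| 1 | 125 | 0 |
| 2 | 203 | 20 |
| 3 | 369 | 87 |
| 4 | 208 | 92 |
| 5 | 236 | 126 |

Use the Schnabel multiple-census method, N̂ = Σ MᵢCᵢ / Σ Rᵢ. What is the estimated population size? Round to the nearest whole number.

N ≈ 1318

Marked at large before each occasion: Mᵢ = Σⱼ<ᵢ (Cⱼ − Rⱼ) → M1=0, M2=125, M3=308, M4=590, M5=706
Σ MᵢCᵢ = 0·125 + 125·203 + 308·369 + 590·208 + 706·236 = 0 + 25375 + 113652 + 122720 + 166616 = 428363
Σ Rᵢ = 0 + 20 + 87 + 92 + 126 = 325
N̂ = 428363 / 325 ≈ 1318.0 → 1318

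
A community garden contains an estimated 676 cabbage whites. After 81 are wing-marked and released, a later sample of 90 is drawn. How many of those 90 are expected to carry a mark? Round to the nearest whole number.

The marked fraction of the population is 81/676, so in a sample of 90 expect C·(M/N) marked.
E[R] = 81 × 90 / 676 = 7290 / 676 ≈ 10.8 → 11

expected recaptures ≈ 11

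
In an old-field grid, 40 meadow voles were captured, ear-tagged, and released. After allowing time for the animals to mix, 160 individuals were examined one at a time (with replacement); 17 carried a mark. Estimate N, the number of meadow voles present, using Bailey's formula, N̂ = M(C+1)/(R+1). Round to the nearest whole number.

N ≈ 358

N̂ = 40·(160+1)/(17+1) = 40·161/18 = 6440/18 ≈ 357.8 → 358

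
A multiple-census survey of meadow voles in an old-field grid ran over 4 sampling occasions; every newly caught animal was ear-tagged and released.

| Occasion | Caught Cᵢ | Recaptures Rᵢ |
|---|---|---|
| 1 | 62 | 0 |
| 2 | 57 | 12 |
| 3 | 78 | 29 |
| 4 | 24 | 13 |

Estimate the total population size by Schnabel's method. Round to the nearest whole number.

Marked at large before each occasion: Mᵢ = Σⱼ<ᵢ (Cⱼ − Rⱼ) → M1=0, M2=62, M3=107, M4=156
Σ MᵢCᵢ = 0·62 + 62·57 + 107·78 + 156·24 = 0 + 3534 + 8346 + 3744 = 15624
Σ Rᵢ = 0 + 12 + 29 + 13 = 54
N̂ = 15624 / 54 ≈ 289.3 → 289

N ≈ 289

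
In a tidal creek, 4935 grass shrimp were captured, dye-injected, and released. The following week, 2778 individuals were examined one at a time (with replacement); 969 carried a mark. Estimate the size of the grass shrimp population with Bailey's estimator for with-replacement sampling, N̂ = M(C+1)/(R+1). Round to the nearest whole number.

N ≈ 14,139

N̂ = 4935·(2778+1)/(969+1) = 4935·2779/970 = 13714365/970 ≈ 14138.5 → 14139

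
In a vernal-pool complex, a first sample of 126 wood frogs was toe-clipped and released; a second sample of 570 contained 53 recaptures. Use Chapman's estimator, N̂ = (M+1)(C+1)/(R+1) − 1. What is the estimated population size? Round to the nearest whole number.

N ≈ 1342

N̂ = (126+1)(570+1)/(53+1) − 1 = 127·571/54 − 1
= 72517/54 − 1 ≈ 1342.9 − 1 ≈ 1341.9 → 1342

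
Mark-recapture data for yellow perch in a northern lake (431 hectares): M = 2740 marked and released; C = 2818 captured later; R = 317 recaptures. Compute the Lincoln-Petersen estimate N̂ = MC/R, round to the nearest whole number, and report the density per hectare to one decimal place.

N̂ = 2740·2818/317 = 7721320/317 ≈ 24357.48 → 24357
Density = N̂ / area = 24357 / 431 ≈ 56.51 → 56.5 per hectare

density ≈ 56.5 yellow perch per hectare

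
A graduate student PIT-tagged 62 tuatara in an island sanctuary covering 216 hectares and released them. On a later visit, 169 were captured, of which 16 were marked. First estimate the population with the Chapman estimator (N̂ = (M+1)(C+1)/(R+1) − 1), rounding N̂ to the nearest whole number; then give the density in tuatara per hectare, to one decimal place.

density ≈ 2.9 tuatara per hectare

N̂ = 63·170/17 − 1 = 10710/17 − 1 = 629
Density = N̂ / area = 629 / 216 ≈ 2.91 → 2.9 per hectare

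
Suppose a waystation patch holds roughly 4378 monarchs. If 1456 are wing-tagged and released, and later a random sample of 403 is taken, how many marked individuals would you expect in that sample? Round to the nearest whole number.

Expected recaptures E[R] = M·C / N.
E[R] = 1456 × 403 / 4378 = 586768 / 4378 ≈ 134.0 → 134

expected recaptures ≈ 134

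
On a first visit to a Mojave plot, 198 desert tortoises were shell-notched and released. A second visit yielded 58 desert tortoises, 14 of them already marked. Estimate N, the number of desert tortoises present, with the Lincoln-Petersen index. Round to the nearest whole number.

N ≈ 820

N = (198 × 58) / 14 = 11484 / 14 ≈ 820.3 → 820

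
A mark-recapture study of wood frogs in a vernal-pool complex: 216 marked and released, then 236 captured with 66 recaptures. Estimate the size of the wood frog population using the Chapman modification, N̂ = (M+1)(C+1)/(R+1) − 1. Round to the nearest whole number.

N ≈ 767

N̂ = (216+1)(236+1)/(66+1) − 1 = 217·237/67 − 1
= 51429/67 − 1 ≈ 767.6 − 1 ≈ 766.6 → 767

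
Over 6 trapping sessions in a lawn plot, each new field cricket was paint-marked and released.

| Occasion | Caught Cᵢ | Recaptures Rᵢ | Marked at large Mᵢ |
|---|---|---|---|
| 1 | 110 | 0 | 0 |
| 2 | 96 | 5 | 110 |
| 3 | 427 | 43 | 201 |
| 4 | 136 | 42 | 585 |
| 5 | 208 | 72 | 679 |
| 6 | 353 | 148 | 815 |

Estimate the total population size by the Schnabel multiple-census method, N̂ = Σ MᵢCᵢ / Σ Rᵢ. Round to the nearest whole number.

N ≈ 1951

Σ MᵢCᵢ = 0·110 + 110·96 + 201·427 + 585·136 + 679·208 + 815·353 = 0 + 10560 + 85827 + 79560 + 141232 + 287695 = 604874
Σ Rᵢ = 0 + 5 + 43 + 42 + 72 + 148 = 310
N̂ = 604874 / 310 ≈ 1951.2 → 1951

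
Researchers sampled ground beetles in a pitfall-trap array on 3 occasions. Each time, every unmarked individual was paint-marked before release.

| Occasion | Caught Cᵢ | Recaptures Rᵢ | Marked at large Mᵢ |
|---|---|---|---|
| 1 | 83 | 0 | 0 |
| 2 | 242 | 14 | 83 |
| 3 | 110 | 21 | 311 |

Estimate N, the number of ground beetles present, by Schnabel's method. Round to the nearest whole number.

N ≈ 1551

Σ MᵢCᵢ = 0·83 + 83·242 + 311·110 = 0 + 20086 + 34210 = 54296
Σ Rᵢ = 0 + 14 + 21 = 35
N̂ = 54296 / 35 ≈ 1551.3 → 1551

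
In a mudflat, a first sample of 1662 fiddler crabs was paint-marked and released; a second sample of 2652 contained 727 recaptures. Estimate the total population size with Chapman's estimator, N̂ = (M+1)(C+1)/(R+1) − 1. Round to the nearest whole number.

N̂ = (1662+1)(2652+1)/(727+1) − 1 = 1663·2653/728 − 1
= 4411939/728 − 1 ≈ 6060.4 − 1 ≈ 6059.4 → 6059

N ≈ 6059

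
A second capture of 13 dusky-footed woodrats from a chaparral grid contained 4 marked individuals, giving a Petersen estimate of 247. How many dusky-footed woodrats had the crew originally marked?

From N = M·C/R: M = N·R / C = 247·4 / 13 = 988 / 13 = 76.

M = 76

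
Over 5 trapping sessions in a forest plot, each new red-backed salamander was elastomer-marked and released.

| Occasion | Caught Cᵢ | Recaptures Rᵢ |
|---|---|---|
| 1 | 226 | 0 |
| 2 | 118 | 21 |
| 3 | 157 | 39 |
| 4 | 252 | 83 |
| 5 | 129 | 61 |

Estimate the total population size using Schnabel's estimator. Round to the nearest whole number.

Marked at large before each occasion: Mᵢ = Σⱼ<ᵢ (Cⱼ − Rⱼ) → M1=0, M2=226, M3=323, M4=441, M5=610
Σ MᵢCᵢ = 0·226 + 226·118 + 323·157 + 441·252 + 610·129 = 0 + 26668 + 50711 + 111132 + 78690 = 267201
Σ Rᵢ = 0 + 21 + 39 + 83 + 61 = 204
N̂ = 267201 / 204 ≈ 1309.8 → 1310

N ≈ 1310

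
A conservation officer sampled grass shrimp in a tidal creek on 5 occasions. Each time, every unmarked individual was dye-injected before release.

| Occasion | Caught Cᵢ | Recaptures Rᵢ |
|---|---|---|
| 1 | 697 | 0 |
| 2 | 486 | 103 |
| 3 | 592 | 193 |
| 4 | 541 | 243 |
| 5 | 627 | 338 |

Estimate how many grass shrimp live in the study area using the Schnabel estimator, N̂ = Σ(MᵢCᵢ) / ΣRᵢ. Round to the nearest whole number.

N ≈ 3298

Marked at large before each occasion: Mᵢ = Σⱼ<ᵢ (Cⱼ − Rⱼ) → M1=0, M2=697, M3=1080, M4=1479, M5=1777
Σ MᵢCᵢ = 0·697 + 697·486 + 1080·592 + 1479·541 + 1777·627 = 0 + 338742 + 639360 + 800139 + 1114179 = 2892420
Σ Rᵢ = 0 + 103 + 193 + 243 + 338 = 877
N̂ = 2892420 / 877 ≈ 3298.1 → 3298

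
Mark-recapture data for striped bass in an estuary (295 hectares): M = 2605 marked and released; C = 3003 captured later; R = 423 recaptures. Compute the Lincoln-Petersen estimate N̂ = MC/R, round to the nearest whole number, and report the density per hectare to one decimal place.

density ≈ 62.7 striped bass per hectare

N̂ = 2605·3003/423 = 7822815/423 ≈ 18493.7 → 18494
Density = N̂ / area = 18494 / 295 ≈ 62.69 → 62.7 per hectare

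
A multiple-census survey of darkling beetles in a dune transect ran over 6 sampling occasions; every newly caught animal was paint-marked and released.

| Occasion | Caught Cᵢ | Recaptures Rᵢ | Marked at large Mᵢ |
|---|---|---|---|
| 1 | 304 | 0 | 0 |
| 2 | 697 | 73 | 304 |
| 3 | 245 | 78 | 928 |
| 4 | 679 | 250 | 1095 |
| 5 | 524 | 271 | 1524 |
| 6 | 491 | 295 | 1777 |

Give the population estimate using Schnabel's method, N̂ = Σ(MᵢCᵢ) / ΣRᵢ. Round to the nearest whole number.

Σ MᵢCᵢ = 0·304 + 304·697 + 928·245 + 1095·679 + 1524·524 + 1777·491 = 0 + 211888 + 227360 + 743505 + 798576 + 872507 = 2853836
Σ Rᵢ = 0 + 73 + 78 + 250 + 271 + 295 = 967
N̂ = 2853836 / 967 ≈ 2951.2 → 2951

N ≈ 2951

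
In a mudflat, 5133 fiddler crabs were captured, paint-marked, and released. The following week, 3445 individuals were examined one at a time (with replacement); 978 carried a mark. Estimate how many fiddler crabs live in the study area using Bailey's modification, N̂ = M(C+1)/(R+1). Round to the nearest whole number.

N ≈ 18,068

N̂ = 5133·(3445+1)/(978+1) = 5133·3446/979 = 17688318/979 ≈ 18067.7 → 18068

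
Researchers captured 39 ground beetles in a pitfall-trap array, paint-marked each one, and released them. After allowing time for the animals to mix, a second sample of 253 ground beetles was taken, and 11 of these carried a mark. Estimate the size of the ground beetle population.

N = 897

N = (39 × 253) / 11 = 9867 / 11 = 897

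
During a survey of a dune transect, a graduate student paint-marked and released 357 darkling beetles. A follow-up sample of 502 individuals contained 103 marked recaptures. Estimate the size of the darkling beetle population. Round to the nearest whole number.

If marked individuals mix randomly, R/C ≈ M/N, giving N ≈ M·C/R.
N = (357 × 502) / 103 = 179214 / 103 ≈ 1739.9 → 1740

N ≈ 1740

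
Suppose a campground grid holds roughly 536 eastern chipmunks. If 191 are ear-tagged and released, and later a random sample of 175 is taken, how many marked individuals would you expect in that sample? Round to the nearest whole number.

expected recaptures ≈ 62

Expected recaptures E[R] = M·C / N.
E[R] = 191 × 175 / 536 = 33425 / 536 ≈ 62.4 → 62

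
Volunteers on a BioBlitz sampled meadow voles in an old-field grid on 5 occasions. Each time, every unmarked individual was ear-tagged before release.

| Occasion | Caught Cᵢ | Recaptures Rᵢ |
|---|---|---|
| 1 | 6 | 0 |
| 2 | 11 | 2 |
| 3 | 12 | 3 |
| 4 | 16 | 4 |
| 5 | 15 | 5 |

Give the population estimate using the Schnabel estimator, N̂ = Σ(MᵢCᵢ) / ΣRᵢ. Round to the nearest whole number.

Marked at large before each occasion: Mᵢ = Σⱼ<ᵢ (Cⱼ − Rⱼ) → M1=0, M2=6, M3=15, M4=24, M5=36
Σ MᵢCᵢ = 0·6 + 6·11 + 15·12 + 24·16 + 36·15 = 0 + 66 + 180 + 384 + 540 = 1170
Σ Rᵢ = 0 + 2 + 3 + 4 + 5 = 14
N̂ = 1170 / 14 ≈ 83.6 → 84

N ≈ 84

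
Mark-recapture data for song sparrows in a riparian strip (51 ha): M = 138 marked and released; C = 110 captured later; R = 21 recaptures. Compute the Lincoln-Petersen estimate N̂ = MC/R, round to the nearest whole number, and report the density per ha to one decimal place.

N̂ = 138·110/21 = 15180/21 ≈ 722.9 → 723
Density = N̂ / area = 723 / 51 ≈ 14.18 → 14.2 per ha

density ≈ 14.2 song sparrows per ha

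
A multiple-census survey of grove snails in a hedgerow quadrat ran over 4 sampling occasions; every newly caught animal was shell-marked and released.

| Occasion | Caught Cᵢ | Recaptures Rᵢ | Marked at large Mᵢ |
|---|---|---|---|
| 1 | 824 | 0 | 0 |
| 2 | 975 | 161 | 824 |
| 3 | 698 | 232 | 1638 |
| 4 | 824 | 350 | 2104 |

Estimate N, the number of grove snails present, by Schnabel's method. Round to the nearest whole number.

N ≈ 4953

Σ MᵢCᵢ = 0·824 + 824·975 + 1638·698 + 2104·824 = 0 + 803400 + 1143324 + 1733696 = 3680420
Σ Rᵢ = 0 + 161 + 232 + 350 = 743
N̂ = 3680420 / 743 ≈ 4953.46 → 4953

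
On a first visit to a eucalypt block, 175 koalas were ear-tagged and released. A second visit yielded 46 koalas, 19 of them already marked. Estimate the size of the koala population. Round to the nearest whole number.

N = (175 × 46) / 19 = 8050 / 19 ≈ 423.7 → 424

N ≈ 424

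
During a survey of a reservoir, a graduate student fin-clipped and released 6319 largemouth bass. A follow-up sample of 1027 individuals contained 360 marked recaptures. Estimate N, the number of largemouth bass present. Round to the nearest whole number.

Lincoln-Petersen assumes M/N = R/C, so N = M·C / R.
N = (6319 × 1027) / 360 = 6489613 / 360 ≈ 18026.7 → 18027

N ≈ 18,027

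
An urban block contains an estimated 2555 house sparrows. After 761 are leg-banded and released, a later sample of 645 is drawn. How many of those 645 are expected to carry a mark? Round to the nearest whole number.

expected recaptures ≈ 192

The marked fraction of the population is 761/2555, so in a sample of 645 expect C·(M/N) marked.
E[R] = 761 × 645 / 2555 = 490845 / 2555 ≈ 192.1 → 192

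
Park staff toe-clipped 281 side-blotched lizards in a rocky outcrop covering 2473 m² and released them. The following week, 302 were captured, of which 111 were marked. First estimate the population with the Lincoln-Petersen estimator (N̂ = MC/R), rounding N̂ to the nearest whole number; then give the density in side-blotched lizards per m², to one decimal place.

density ≈ 0.3 side-blotched lizards per m²

N̂ = 281·302/111 = 84862/111 ≈ 764.5 → 765
Density = N̂ / area = 765 / 2473 ≈ 0.31 → 0.3 per m²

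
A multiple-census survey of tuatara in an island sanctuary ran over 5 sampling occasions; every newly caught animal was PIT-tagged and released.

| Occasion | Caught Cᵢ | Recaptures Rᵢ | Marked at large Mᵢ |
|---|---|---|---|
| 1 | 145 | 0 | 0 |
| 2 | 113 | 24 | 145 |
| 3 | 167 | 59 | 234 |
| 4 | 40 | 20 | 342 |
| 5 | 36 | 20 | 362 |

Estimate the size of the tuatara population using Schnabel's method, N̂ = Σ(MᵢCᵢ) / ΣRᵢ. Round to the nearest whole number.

Σ MᵢCᵢ = 0·145 + 145·113 + 234·167 + 342·40 + 362·36 = 0 + 16385 + 39078 + 13680 + 13032 = 82175
Σ Rᵢ = 0 + 24 + 59 + 20 + 20 = 123
N̂ = 82175 / 123 ≈ 668.1 → 668

N ≈ 668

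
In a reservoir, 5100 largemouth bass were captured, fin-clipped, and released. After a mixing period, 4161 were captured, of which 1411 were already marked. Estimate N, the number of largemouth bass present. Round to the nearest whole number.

Lincoln-Petersen assumes M/N = R/C, so N = M·C / R.
N = (5100 × 4161) / 1411 = 21221100 / 1411 ≈ 15039.8 → 15040

N ≈ 15,040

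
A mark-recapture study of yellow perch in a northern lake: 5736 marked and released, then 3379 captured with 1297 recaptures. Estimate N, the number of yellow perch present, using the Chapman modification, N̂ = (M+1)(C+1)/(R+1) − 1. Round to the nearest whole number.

N ≈ 14,938

N̂ = (5736+1)(3379+1)/(1297+1) − 1 = 5737·3380/1298 − 1
= 19391060/1298 − 1 ≈ 14939.2 − 1 ≈ 14938.2 → 14938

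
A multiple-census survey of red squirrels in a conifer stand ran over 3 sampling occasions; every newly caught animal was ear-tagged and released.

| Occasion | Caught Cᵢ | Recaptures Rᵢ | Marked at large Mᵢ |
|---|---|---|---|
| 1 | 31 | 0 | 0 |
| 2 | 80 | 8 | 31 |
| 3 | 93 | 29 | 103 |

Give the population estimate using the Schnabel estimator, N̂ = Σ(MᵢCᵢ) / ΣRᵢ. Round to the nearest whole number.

N ≈ 326

Σ MᵢCᵢ = 0·31 + 31·80 + 103·93 = 0 + 2480 + 9579 = 12059
Σ Rᵢ = 0 + 8 + 29 = 37
N̂ = 12059 / 37 ≈ 325.9 → 326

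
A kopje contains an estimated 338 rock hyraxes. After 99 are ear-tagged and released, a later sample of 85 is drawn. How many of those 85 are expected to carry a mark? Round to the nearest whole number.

expected recaptures ≈ 25

Expected recaptures E[R] = M·C / N.
E[R] = 99 × 85 / 338 = 8415 / 338 ≈ 24.9 → 25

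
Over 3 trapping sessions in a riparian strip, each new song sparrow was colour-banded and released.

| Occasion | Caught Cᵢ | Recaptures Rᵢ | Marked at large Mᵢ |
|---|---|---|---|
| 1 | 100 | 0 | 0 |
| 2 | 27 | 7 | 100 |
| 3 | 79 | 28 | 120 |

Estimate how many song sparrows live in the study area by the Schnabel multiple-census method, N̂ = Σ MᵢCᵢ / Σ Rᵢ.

N = 348

Σ MᵢCᵢ = 0·100 + 100·27 + 120·79 = 0 + 2700 + 9480 = 12180
Σ Rᵢ = 0 + 7 + 28 = 35
N̂ = 12180 / 35 = 348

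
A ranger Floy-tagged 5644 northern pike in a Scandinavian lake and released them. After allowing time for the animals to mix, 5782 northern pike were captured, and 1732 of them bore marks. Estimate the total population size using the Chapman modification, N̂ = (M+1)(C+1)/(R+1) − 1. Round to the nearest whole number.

N̂ = (5644+1)(5782+1)/(1732+1) − 1 = 5645·5783/1733 − 1
= 32645035/1733 − 1 ≈ 18837.3 − 1 ≈ 18836.3 → 18836

N ≈ 18,836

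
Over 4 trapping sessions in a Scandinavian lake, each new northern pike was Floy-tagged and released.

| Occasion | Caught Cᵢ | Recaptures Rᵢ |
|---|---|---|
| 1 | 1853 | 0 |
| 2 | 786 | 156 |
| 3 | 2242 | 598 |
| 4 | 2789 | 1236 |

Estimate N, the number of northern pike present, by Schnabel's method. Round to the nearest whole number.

N ≈ 9313

Marked at large before each occasion: Mᵢ = Σⱼ<ᵢ (Cⱼ − Rⱼ) → M1=0, M2=1853, M3=2483, M4=4127
Σ MᵢCᵢ = 0·1853 + 1853·786 + 2483·2242 + 4127·2789 = 0 + 1456458 + 5566886 + 11510203 = 18533547
Σ Rᵢ = 0 + 156 + 598 + 1236 = 1990
N̂ = 18533547 / 1990 ≈ 9313.3 → 9313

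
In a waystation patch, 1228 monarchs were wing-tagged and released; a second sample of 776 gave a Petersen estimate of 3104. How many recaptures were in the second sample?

R = 307

From N = M·C/R: R = M·C / N = 1228·776 / 3104 = 952928 / 3104 = 307.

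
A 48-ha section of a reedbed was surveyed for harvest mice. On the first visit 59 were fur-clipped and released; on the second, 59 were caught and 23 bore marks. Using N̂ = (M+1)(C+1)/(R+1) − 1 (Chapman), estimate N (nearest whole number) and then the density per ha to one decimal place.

N̂ = 60·60/24 − 1 = 3600/24 − 1 = 149
Density = N̂ / area = 149 / 48 ≈ 3.10 → 3.1 per ha

density ≈ 3.1 harvest mice per ha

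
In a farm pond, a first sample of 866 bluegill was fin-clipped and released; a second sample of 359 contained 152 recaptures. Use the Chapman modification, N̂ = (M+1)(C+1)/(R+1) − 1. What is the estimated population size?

N̂ = (866+1)(359+1)/(152+1) − 1 = 867·360/153 − 1
= 312120/153 − 1 = 2040 − 1 = 2039

N = 2039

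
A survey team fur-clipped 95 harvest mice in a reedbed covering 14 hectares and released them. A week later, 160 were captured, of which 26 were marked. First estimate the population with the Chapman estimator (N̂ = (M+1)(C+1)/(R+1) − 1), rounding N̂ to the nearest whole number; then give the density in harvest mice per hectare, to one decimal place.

density ≈ 40.8 harvest mice per hectare

N̂ = 96·161/27 − 1 = 15456/27 − 1 ≈ 571.4 → 571
Density = N̂ / area = 571 / 14 ≈ 40.79 → 40.8 per hectare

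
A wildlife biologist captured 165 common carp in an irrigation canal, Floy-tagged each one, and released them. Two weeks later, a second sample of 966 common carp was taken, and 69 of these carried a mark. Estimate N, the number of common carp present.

N = (165 × 966) / 69 = 159390 / 69 = 2310

N = 2310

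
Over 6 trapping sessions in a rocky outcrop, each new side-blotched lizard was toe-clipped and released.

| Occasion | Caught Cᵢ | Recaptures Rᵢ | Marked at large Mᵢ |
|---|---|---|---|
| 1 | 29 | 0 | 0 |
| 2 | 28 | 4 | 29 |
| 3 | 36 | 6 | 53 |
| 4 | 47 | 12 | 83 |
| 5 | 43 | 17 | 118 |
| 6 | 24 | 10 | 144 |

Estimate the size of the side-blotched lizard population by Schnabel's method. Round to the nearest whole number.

N ≈ 309

Σ MᵢCᵢ = 0·29 + 29·28 + 53·36 + 83·47 + 118·43 + 144·24 = 0 + 812 + 1908 + 3901 + 5074 + 3456 = 15151
Σ Rᵢ = 0 + 4 + 6 + 12 + 17 + 10 = 49
N̂ = 15151 / 49 ≈ 309.2 → 309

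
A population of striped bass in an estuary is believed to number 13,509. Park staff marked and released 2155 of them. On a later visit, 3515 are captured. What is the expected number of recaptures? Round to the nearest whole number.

expected recaptures ≈ 561

The marked fraction of the population is 2155/13509, so in a sample of 3515 expect C·(M/N) marked.
E[R] = 2155 × 3515 / 13509 = 7574825 / 13509 ≈ 560.7 → 561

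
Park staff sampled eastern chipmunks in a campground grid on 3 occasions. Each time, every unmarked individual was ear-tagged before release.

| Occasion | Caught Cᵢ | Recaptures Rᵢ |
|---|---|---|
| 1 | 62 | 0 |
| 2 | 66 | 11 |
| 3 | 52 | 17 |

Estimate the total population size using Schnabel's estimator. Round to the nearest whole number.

Marked at large before each occasion: Mᵢ = Σⱼ<ᵢ (Cⱼ − Rⱼ) → M1=0, M2=62, M3=117
Σ MᵢCᵢ = 0·62 + 62·66 + 117·52 = 0 + 4092 + 6084 = 10176
Σ Rᵢ = 0 + 11 + 17 = 28
N̂ = 10176 / 28 ≈ 363.4 → 363

N ≈ 363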